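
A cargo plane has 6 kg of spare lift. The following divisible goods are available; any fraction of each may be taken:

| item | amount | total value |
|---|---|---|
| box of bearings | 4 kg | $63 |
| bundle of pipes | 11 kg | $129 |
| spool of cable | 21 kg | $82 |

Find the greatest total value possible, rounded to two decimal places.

86.45

Take in order of value per unit:
- box of bearings (63/4 per unit): all 4 → value 63, running total 63.00
- bundle of pipes (129/11 per unit): 2 of 11 → value 2×129/11 = 23.4545, running total 86.45
Total 86.45.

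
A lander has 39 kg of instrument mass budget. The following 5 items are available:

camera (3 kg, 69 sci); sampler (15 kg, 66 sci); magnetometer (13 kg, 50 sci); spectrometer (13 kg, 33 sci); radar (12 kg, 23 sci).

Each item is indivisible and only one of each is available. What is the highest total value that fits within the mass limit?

This is a 0/1 knapsack; check combinations near the capacity.
- camera+sampler+magnetometer: mass 3+15+13=31, value 69+66+50=185
- camera+sampler+spectrometer: mass 3+15+13=31, value 69+66+33=168
- camera+sampler+radar: mass 3+15+12=30, value 69+66+23=158
- camera+magnetometer+spectrometer: mass 3+13+13=29, value 69+50+33=152
- camera+magnetometer+radar: mass 3+13+12=28, value 69+50+23=142
Best: 185 sci.

185 sci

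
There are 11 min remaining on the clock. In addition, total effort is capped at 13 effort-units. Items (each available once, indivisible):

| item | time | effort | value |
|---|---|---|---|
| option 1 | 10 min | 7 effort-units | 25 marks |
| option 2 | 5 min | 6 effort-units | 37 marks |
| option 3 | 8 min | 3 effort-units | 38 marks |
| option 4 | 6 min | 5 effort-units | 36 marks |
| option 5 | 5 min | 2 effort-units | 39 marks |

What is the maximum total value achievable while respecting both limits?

Feasible sets respecting both limits:
- option 2+option 5: time 10, effort 8, value 76
- option 4+option 5: time 11, effort 7, value 75
- option 2+option 4: time 11, effort 11, value 73
Best: 76 marks.

76 marks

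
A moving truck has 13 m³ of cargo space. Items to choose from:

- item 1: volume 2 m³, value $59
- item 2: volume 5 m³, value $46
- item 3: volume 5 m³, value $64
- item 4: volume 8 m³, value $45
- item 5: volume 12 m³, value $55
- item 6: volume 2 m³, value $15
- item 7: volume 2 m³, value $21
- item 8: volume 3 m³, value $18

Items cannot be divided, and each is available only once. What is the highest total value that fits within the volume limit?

Check high-value combinations within 13 m³:
- item 1+item 2+item 3: volume 2+5+5=12, value 59+46+64=169
- item 1+item 3+item 7+item 8: volume 2+5+2+3=12, value 59+64+21+18=162
- item 1+item 3+item 6+item 7: volume 2+5+2+2=11, value 59+64+15+21=159
- item 1+item 3+item 6+item 8: volume 2+5+2+3=12, value 59+64+15+18=156
- item 1+item 3+item 7: volume 2+5+2=9, value 59+64+21=144
Best: $169.

$169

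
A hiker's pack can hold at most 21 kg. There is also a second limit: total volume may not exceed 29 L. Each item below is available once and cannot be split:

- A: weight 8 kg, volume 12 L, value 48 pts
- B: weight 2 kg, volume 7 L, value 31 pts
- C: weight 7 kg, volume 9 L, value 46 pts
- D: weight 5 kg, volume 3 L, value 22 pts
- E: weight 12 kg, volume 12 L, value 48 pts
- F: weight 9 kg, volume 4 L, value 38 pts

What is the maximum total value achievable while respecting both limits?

Feasible sets respecting both limits:
- A+B+C: weight 17, volume 28, value 125
- B+C+E: weight 21, volume 28, value 125
- A+B+F: weight 19, volume 23, value 117
- A+C+D: weight 20, volume 24, value 116
Best: 125 pts.

125 pts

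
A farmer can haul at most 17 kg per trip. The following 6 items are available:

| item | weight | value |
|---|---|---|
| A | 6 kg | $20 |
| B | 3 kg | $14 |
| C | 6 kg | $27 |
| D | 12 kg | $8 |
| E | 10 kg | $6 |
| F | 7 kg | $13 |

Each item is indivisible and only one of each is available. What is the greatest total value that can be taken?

Check high-value combinations within 17 kg:
- A+B+C: weight 6+3+6=15, value 20+14+27=61
- B+C+F: weight 3+6+7=16, value 14+27+13=54
- A+C: weight 6+6=12, value 20+27=47
Best: $61.

$61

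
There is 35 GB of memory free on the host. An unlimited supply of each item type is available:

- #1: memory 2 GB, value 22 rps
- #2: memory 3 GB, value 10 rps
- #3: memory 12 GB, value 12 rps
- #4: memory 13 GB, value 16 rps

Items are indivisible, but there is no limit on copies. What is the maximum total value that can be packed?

374 rps

Best value-per-unit is #1 at 22/2, and filling with it alone uses memory 17×2=34. No mix of the others beats 17×22 = 374.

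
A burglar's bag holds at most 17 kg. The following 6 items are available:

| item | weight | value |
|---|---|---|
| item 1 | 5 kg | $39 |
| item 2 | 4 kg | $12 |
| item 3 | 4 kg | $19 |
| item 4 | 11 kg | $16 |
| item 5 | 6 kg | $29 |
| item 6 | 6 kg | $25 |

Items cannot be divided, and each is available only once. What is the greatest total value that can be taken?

$93

This is a 0/1 knapsack; check combinations near the capacity.
- item 1+item 5+item 6: weight 5+6+6=17, value 39+29+25=93
- item 1+item 3+item 5: weight 5+4+6=15, value 39+19+29=87
- item 1+item 3+item 6: weight 5+4+6=15, value 39+19+25=83
Best: $93.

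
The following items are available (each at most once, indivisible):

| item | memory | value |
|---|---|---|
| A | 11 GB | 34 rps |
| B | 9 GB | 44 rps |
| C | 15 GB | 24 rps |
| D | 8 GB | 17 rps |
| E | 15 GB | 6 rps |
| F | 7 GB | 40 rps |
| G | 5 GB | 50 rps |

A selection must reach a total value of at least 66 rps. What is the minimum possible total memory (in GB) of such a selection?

Subsets with value ≥ 66, sorted by total memory:
- F+G: memory 12, value 90
- D+G: memory 13, value 67
- B+G: memory 14, value 94
- B+F: memory 16, value 84
Minimum memory: 12 GB.

12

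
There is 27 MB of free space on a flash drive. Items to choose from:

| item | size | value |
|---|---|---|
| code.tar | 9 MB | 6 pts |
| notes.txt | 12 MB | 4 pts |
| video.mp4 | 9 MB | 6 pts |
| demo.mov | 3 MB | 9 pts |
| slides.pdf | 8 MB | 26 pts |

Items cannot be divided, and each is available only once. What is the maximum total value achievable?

41 pts

This is a 0/1 knapsack; check combinations near the capacity.
- code.tar+demo.mov+slides.pdf: size 9+3+8=20, value 6+9+26=41
- video.mp4+demo.mov+slides.pdf: size 9+3+8=20, value 6+9+26=41
- notes.txt+demo.mov+slides.pdf: size 12+3+8=23, value 4+9+26=39
Best: 41 pts.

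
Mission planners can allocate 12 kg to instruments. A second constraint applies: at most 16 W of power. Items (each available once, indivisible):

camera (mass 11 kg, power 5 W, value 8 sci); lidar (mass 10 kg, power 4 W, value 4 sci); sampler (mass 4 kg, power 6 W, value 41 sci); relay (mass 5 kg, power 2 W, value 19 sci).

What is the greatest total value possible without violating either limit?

60 sci

Feasible sets respecting both limits:
- sampler+relay: mass 9, power 8, value 60
- sampler: mass 4, power 6, value 41
- relay: mass 5, power 2, value 19
- camera: mass 11, power 5, value 8
Best: 60 sci.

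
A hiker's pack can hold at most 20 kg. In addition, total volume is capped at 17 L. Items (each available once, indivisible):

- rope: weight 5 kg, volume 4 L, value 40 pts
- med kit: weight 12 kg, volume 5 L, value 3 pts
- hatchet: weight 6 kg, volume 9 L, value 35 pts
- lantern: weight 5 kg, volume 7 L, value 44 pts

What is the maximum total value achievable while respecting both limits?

84 pts

Feasible sets respecting both limits:
- rope+lantern: weight 10, volume 11, value 84
- hatchet+lantern: weight 11, volume 16, value 79
- rope+hatchet: weight 11, volume 13, value 75
Best: 84 pts.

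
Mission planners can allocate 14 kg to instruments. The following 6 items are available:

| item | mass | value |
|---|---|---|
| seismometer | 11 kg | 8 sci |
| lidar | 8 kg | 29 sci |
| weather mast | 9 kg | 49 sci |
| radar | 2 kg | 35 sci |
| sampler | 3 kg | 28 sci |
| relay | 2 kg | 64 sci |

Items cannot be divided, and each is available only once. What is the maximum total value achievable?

Check high-value combinations within 14 kg:
- weather mast+radar+relay: mass 9+2+2=13, value 49+35+64=148
- weather mast+sampler+relay: mass 9+3+2=14, value 49+28+64=141
- lidar+radar+relay: mass 8+2+2=12, value 29+35+64=128
Best: 148 sci.

148 sci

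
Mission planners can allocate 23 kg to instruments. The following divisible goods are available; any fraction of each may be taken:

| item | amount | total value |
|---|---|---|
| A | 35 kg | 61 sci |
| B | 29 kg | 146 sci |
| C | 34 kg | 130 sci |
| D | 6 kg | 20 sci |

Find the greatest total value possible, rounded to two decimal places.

Take in order of value per unit:
- B (146/29 per unit): 23 of 29 → value 23×146/29 = 115.7931, running total 115.79
Total 115.79.

115.79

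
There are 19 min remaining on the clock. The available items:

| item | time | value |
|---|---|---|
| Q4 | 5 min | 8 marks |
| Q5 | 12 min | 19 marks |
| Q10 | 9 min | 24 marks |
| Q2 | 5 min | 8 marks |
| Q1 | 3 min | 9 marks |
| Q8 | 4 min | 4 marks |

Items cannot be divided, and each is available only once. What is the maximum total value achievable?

41 marks

Check high-value combinations within 19 min:
- Q4+Q10+Q1: time 5+9+3=17, value 8+24+9=41
- Q10+Q2+Q1: time 9+5+3=17, value 24+8+9=41
- Q4+Q10+Q2: time 5+9+5=19, value 8+24+8=40
Best: 41 marks.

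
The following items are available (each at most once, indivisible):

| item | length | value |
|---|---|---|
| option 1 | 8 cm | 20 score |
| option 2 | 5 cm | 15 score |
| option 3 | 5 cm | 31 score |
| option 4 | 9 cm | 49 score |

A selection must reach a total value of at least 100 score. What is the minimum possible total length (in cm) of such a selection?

22

Subsets with value ≥ 100, sorted by total length:
- option 1+option 3+option 4: length 22, value 100
- option 1+option 2+option 3+option 4: length 27, value 115
Minimum length: 22 cm.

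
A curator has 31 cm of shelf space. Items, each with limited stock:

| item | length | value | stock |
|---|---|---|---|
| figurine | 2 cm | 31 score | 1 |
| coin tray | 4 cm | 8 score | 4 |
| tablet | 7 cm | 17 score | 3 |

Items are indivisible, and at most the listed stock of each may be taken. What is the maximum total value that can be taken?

98 score

Best selections within length 31 and stock limits:
- 1×figurine + 2×coin tray + 3×tablet: length 31, value 98
- 1×figurine + 1×coin tray + 3×tablet: length 27, value 90
Best: 98 score.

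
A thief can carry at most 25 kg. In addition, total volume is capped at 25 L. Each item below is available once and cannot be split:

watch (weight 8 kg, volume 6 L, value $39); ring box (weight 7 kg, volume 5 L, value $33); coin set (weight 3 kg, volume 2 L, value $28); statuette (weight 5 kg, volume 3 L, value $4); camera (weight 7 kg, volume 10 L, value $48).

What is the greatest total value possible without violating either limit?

$148

Feasible sets respecting both limits:
- watch+ring box+coin set+camera: weight 25, volume 23, value 148
- watch+ring box+camera: weight 22, volume 21, value 120
- watch+coin set+statuette+camera: weight 23, volume 21, value 119
Best: $148.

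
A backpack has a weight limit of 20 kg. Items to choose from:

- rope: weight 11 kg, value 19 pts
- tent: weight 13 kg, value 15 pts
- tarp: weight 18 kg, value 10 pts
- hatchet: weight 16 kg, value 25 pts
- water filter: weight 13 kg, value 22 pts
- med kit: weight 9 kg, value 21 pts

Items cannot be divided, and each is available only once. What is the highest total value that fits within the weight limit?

40 pts

Check high-value combinations within 20 kg:
- rope+med kit: weight 11+9=20, value 19+21=40
- hatchet: weight 16, value 25
- water filter: weight 13, value 22
- med kit: weight 9, value 21
Best: 40 pts.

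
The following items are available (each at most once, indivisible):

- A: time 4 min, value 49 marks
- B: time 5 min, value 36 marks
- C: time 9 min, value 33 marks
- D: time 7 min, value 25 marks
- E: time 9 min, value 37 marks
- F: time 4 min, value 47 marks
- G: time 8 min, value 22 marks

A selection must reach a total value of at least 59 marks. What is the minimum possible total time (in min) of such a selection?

8

Subsets with value ≥ 59, sorted by total time:
- A+F: time 8, value 96
- A+B: time 9, value 85
- B+F: time 9, value 83
Minimum time: 8 min.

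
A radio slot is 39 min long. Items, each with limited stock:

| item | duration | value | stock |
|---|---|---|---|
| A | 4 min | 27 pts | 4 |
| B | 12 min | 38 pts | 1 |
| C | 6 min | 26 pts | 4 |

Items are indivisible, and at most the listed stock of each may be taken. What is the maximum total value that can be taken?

Best selections within duration 39 and stock limits:
- 4×A + 3×C: duration 34, value 186
- 3×A + 4×C: duration 36, value 185
- 4×A + 1×B + 1×C: duration 34, value 172
Best: 186 pts.

186 pts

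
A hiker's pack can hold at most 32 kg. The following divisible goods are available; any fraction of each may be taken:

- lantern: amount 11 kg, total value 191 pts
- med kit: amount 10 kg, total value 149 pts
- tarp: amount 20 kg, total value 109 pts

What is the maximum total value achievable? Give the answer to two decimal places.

399.95

Take in order of value per unit:
- lantern (191/11 per unit): all 11 → value 191, running total 191.00
- med kit (149/10 per unit): all 10 → value 149, running total 340.00
- tarp (109/20 per unit): 11 of 20 → value 11×109/20 = 59.9500, running total 399.95
Total 399.95.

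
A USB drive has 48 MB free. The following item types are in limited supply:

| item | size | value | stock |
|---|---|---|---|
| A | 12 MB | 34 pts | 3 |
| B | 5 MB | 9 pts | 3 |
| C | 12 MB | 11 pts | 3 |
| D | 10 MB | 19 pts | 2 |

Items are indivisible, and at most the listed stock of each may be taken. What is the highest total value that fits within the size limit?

121 pts

Best selections within size 48 and stock limits:
- 3×A + 1×D: size 46, value 121
- 3×A + 2×B: size 46, value 120
Best: 121 pts.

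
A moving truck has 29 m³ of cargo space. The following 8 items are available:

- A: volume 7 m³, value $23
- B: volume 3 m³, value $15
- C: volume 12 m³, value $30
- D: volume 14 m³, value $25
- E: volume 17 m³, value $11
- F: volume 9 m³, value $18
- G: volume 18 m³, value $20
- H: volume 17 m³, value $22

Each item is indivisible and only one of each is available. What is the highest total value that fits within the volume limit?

This is a 0/1 knapsack; check combinations near the capacity.
- A+C+F: volume 7+12+9=28, value 23+30+18=71
- B+C+D: volume 3+12+14=29, value 15+30+25=70
- A+B+C: volume 7+3+12=22, value 23+15+30=68
Best: $71.

$71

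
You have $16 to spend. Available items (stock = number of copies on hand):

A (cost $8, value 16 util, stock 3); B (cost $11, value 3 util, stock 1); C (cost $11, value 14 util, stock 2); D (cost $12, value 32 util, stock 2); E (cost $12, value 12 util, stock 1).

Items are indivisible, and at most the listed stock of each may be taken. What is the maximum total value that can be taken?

32 util

Top feasible selections:
- 1×D: cost 12, value 32
- 2×A: cost 16, value 32
Best: 32 util.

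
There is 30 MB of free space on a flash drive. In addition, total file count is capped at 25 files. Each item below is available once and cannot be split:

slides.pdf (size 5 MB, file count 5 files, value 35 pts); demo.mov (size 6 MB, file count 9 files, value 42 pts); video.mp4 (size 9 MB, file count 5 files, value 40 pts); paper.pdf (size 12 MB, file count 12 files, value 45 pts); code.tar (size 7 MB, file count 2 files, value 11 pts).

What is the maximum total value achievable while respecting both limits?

Feasible sets respecting both limits:
- slides.pdf+demo.mov+video.mp4+code.tar: size 27, file count 21, value 128
- slides.pdf+video.mp4+paper.pdf: size 26, file count 22, value 120
- slides.pdf+demo.mov+video.mp4: size 20, file count 19, value 117
Best: 128 pts.

128 pts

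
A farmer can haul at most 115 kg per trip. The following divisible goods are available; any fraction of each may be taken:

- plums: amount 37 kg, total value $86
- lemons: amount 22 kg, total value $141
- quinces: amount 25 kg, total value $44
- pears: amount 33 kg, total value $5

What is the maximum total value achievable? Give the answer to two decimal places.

275.70

Take in order of value per unit:
- lemons (141/22 per unit): all 22 → value 141, running total 141.00
- plums (86/37 per unit): all 37 → value 86, running total 227.00
- quinces (44/25 per unit): all 25 → value 44, running total 271.00
- pears (5/33 per unit): 31 of 33 → value 31×5/33 = 4.6970, running total 275.70
Total 275.70.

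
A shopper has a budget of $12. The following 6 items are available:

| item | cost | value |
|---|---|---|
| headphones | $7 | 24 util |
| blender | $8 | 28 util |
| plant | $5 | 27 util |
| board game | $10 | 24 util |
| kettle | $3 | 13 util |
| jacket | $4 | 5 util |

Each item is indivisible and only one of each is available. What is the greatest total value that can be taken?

51 util

This is a 0/1 knapsack; check combinations near the capacity.
- headphones+plant: cost 7+5=12, value 24+27=51
- plant+kettle+jacket: cost 5+3+4=12, value 27+13+5=45
- blender+kettle: cost 8+3=11, value 28+13=41
- plant+kettle: cost 5+3=8, value 27+13=40
- headphones+kettle: cost 7+3=10, value 24+13=37
Best: 51 util.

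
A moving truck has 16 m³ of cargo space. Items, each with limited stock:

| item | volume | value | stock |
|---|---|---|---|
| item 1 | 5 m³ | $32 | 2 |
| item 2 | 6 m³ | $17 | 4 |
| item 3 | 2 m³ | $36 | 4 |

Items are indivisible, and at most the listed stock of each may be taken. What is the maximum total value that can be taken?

Top feasible selections:
- 1×item 1 + 4×item 3: volume 13, value 176
- 2×item 1 + 3×item 3: volume 16, value 172
Best: $176.

$176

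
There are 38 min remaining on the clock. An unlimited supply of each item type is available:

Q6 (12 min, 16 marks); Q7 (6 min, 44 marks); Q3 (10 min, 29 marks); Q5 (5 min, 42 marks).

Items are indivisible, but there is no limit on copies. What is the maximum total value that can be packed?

300 marks

Best value-per-unit is Q5 at 42/5; filling with it alone gives 7×42 = 294.
Optimal mix: 3×Q7 + 4×Q5 → time 38, value 300.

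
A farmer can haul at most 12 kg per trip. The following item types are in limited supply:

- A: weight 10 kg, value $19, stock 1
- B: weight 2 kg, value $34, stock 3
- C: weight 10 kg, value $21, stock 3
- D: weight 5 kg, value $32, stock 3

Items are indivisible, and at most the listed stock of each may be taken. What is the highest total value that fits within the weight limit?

Best selections within weight 12 and stock limits:
- 3×B + 1×D: weight 11, value 134
- 3×B: weight 6, value 102
- 2×B + 1×D: weight 9, value 100
- 1×B + 2×D: weight 12, value 98
Best: $134.

$134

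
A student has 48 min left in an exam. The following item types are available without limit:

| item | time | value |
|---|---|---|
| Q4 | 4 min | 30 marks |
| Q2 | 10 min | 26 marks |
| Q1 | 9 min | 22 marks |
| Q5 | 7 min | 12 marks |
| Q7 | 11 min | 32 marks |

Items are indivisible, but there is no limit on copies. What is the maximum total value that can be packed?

Best value-per-unit is Q4 at 30/4, and filling with it alone uses time 12×4=48. No mix of the others beats 12×30 = 360.

360 marks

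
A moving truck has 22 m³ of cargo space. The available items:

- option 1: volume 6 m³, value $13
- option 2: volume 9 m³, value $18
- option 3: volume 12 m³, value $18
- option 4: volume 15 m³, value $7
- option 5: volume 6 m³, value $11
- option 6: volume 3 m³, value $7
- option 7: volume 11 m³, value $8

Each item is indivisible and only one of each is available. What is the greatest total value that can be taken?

Check high-value combinations within 22 m³:
- option 1+option 2+option 5: volume 6+9+6=21, value 13+18+11=42
- option 1+option 2+option 6: volume 6+9+3=18, value 13+18+7=38
- option 1+option 3+option 6: volume 6+12+3=21, value 13+18+7=38
- option 2+option 5+option 6: volume 9+6+3=18, value 18+11+7=36
Best: $42.

$42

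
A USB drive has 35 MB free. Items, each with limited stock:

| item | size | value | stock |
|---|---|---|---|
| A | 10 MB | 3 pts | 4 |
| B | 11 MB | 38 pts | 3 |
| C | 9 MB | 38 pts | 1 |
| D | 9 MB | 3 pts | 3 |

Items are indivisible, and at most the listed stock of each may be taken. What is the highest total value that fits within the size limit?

114 pts

Best selections within size 35 and stock limits:
- 2×B + 1×C: size 31, value 114
- 3×B: size 33, value 114
Best: 114 pts.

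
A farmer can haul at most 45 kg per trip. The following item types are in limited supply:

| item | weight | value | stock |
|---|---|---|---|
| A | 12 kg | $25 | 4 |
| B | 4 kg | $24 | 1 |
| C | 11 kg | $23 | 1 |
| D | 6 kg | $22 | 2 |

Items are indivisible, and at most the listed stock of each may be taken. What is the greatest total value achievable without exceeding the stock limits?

$119

Best selections within weight 45 and stock limits:
- 2×A + 1×B + 1×C + 1×D: weight 45, value 119
- 2×A + 1×B + 2×D: weight 40, value 118
- 1×A + 1×B + 1×C + 2×D: weight 39, value 116
Best: $119.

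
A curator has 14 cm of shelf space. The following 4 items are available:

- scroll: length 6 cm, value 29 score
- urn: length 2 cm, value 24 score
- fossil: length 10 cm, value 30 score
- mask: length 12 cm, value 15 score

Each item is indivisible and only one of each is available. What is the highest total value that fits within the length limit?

Check high-value combinations within 14 cm:
- urn+fossil: length 2+10=12, value 24+30=54
- scroll+urn: length 6+2=8, value 29+24=53
- urn+mask: length 2+12=14, value 24+15=39
- fossil: length 10, value 30
- scroll: length 6, value 29
Best: 54 score.

54 score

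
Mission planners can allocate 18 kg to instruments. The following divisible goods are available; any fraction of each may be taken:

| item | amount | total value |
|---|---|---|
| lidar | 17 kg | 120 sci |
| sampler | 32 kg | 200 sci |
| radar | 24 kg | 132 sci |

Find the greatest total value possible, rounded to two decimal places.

Take in order of value per unit:
- lidar (120/17 per unit): all 17 → value 120, running total 120.00
- sampler (200/32 per unit): 1 of 32 → value 1×200/32 = 6.2500, running total 126.25
Total 126.25.

126.25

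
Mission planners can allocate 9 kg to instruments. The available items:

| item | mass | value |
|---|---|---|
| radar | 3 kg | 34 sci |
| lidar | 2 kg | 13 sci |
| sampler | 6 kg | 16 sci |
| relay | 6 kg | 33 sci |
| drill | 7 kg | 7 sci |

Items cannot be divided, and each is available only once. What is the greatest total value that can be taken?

Check high-value combinations within 9 kg:
- radar+relay: mass 3+6=9, value 34+33=67
- radar+sampler: mass 3+6=9, value 34+16=50
- radar+lidar: mass 3+2=5, value 34+13=47
- lidar+relay: mass 2+6=8, value 13+33=46
Best: 67 sci.

67 sci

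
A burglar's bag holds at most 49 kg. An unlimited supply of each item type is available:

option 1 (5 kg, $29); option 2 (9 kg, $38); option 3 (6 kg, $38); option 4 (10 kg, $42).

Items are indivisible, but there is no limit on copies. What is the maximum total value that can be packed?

Best value-per-unit is option 3 at 38/6, and filling with it alone uses weight 8×6=48. No mix of the others beats 8×38 = 304.

$304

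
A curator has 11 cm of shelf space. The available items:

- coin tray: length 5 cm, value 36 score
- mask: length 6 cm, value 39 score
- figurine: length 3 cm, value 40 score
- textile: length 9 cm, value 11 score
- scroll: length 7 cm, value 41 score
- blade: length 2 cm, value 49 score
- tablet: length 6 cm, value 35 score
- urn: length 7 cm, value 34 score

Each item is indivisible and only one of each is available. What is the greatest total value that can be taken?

128 score

Check high-value combinations within 11 cm:
- mask+figurine+blade: length 6+3+2=11, value 39+40+49=128
- coin tray+figurine+blade: length 5+3+2=10, value 36+40+49=125
- figurine+blade+tablet: length 3+2+6=11, value 40+49+35=124
- scroll+blade: length 7+2=9, value 41+49=90
- figurine+blade: length 3+2=5, value 40+49=89
Best: 128 score.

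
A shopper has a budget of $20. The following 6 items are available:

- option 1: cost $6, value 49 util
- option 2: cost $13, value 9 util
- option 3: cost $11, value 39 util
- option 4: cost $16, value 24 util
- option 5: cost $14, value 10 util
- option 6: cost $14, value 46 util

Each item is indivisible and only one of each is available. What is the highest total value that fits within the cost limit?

95 util

This is a 0/1 knapsack; check combinations near the capacity.
- option 1+option 6: cost 6+14=20, value 49+46=95
- option 1+option 3: cost 6+11=17, value 49+39=88
- option 1+option 5: cost 6+14=20, value 49+10=59
- option 1+option 2: cost 6+13=19, value 49+9=58
- option 1: cost 6, value 49
Best: 95 util.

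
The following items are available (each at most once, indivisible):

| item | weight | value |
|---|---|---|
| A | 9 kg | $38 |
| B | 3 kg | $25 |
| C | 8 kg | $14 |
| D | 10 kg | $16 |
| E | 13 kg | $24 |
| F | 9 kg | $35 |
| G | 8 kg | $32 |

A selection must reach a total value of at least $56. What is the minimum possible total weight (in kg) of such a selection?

Subsets with value ≥ 56, sorted by total weight:
- B+G: weight 11, value 57
- A+B: weight 12, value 63
Minimum weight: 11 kg.

11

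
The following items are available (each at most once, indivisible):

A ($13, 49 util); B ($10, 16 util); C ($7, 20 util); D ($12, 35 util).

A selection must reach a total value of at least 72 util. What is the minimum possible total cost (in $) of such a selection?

25

Subsets with value ≥ 72, sorted by total cost:
- A+D: cost 25, value 84
- A+B+C: cost 30, value 85
- A+C+D: cost 32, value 104
- A+B+D: cost 35, value 100
Minimum cost: 25 $.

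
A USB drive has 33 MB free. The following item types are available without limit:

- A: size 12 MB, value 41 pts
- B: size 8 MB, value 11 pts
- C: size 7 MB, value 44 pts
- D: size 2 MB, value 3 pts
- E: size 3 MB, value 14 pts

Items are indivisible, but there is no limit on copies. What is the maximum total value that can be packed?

193 pts

Best value-per-unit is C at 44/7; filling with it alone gives 4×44 = 176.
Optimal mix: 4×C + 1×D + 1×E → size 33, value 193.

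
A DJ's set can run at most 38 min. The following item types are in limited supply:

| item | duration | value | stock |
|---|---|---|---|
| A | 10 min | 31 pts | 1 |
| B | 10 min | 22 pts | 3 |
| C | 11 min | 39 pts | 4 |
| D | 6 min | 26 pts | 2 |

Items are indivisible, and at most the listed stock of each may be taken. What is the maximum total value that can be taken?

135 pts

Best selections within duration 38 and stock limits:
- 1×A + 2×C + 1×D: duration 38, value 135
- 2×C + 2×D: duration 34, value 130
- 1×B + 2×C + 1×D: duration 38, value 126
- 1×A + 1×C + 2×D: duration 33, value 122
Best: 135 pts.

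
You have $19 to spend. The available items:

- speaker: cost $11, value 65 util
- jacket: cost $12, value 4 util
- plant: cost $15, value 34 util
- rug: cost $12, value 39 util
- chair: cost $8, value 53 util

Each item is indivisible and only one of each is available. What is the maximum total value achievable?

118 util

Check high-value combinations within $19:
- speaker+chair: cost 11+8=19, value 65+53=118
- speaker: cost 11, value 65
- chair: cost 8, value 53
- rug: cost 12, value 39
Best: 118 util.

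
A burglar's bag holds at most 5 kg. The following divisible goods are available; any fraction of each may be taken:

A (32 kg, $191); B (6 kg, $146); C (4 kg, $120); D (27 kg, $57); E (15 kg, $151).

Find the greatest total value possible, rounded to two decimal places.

144.33

Take in order of value per unit:
- C (120/4 per unit): all 4 → value 120, running total 120.00
- B (146/6 per unit): 1 of 6 → value 1×146/6 = 24.3333, running total 144.33
Total 144.33.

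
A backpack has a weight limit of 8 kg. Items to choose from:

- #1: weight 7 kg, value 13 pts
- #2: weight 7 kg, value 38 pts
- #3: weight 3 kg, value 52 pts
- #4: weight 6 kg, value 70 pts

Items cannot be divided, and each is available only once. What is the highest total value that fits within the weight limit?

70 pts

This is a 0/1 knapsack; check combinations near the capacity.
- #4: weight 6, value 70
- #3: weight 3, value 52
- #2: weight 7, value 38
- #1: weight 7, value 13
Best: 70 pts.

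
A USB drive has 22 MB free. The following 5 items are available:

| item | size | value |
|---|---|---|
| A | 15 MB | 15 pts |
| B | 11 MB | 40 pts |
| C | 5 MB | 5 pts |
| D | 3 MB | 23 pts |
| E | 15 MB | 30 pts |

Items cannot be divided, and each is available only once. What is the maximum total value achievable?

Check high-value combinations within 22 MB:
- B+C+D: size 11+5+3=19, value 40+5+23=68
- B+D: size 11+3=14, value 40+23=63
- D+E: size 3+15=18, value 23+30=53
Best: 68 pts.

68 pts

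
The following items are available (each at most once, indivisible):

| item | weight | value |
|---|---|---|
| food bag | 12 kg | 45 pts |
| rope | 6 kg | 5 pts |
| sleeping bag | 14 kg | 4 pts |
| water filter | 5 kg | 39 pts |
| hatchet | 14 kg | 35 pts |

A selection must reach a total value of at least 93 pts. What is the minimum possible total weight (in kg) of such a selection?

Subsets with value ≥ 93, sorted by total weight:
- food bag+water filter+hatchet: weight 31, value 119
- food bag+rope+water filter+hatchet: weight 37, value 124
- food bag+rope+sleeping bag+water filter: weight 37, value 93
Minimum weight: 31 kg.

31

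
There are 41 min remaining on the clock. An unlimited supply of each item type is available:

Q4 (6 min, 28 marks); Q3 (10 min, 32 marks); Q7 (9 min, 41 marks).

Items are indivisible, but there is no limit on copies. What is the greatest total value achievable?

181 marks

Best value-per-unit is Q4 at 28/6; filling with it alone gives 6×28 = 168.
Optimal mix: 5×Q4 + 1×Q7 → time 39, value 181.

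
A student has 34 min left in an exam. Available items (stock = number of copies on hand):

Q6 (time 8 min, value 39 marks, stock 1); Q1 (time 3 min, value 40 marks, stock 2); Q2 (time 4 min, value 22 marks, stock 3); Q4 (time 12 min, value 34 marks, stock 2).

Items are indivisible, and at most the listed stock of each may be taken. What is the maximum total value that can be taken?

Best selections within time 34 and stock limits:
- 1×Q6 + 2×Q1 + 2×Q2 + 1×Q4: time 34, value 197
- 1×Q6 + 2×Q1 + 3×Q2: time 26, value 185
- 2×Q1 + 3×Q2 + 1×Q4: time 30, value 180
Best: 197 marks.

197 marks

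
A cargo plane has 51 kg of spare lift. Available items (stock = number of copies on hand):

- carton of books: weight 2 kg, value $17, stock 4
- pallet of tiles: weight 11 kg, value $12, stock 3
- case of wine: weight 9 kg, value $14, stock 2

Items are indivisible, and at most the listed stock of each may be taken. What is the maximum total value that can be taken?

Best selections within weight 51 and stock limits:
- 4×carton of books + 2×pallet of tiles + 2×case of wine: weight 48, value 120
- 4×carton of books + 3×pallet of tiles + 1×case of wine: weight 50, value 118
- 4×carton of books + 1×pallet of tiles + 2×case of wine: weight 37, value 108
- 4×carton of books + 2×pallet of tiles + 1×case of wine: weight 39, value 106
Best: $120.

$120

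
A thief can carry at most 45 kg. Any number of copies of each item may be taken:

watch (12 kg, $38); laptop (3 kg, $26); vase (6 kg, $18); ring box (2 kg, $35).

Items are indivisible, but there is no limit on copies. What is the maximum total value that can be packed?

Best value-per-unit is ring box at 35/2, and filling with it alone uses weight 22×2=44. No mix of the others beats 22×35 = 770.

$770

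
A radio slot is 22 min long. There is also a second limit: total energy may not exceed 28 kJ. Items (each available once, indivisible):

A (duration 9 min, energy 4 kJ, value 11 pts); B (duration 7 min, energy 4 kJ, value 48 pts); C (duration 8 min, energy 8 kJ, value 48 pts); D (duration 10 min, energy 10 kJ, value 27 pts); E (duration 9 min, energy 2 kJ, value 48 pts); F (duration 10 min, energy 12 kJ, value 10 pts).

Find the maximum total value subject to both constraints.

96 pts

Feasible sets respecting both limits:
- B+C: duration 15, energy 12, value 96
- B+E: duration 16, energy 6, value 96
- C+E: duration 17, energy 10, value 96
- B+D: duration 17, energy 14, value 75
Best: 96 pts.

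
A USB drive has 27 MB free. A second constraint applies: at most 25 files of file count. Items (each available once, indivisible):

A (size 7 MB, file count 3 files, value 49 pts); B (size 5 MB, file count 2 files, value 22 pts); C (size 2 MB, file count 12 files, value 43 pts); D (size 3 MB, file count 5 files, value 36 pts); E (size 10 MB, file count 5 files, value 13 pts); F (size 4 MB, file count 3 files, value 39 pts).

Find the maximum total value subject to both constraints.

Feasible sets respecting both limits:
- A+B+C+D+F: size 21, file count 25, value 189
- A+C+D+F: size 16, file count 23, value 167
- A+B+C+F: size 18, file count 20, value 153
Best: 189 pts.

189 pts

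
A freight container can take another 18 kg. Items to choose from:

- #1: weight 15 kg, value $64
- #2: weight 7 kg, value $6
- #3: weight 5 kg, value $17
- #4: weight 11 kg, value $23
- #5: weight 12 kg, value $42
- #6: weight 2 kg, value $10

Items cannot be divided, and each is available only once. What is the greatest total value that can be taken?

Check high-value combinations within 18 kg:
- #1+#6: weight 15+2=17, value 64+10=74
- #1: weight 15, value 64
- #3+#5: weight 5+12=17, value 17+42=59
Best: $74.

$74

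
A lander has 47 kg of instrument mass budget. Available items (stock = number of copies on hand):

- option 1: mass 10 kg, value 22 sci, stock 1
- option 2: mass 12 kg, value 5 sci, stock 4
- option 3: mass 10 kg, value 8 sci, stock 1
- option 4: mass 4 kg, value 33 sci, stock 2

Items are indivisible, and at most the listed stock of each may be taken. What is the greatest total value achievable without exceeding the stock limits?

101 sci

Best selections within mass 47 and stock limits:
- 1×option 1 + 1×option 2 + 1×option 3 + 2×option 4: mass 40, value 101
- 1×option 1 + 2×option 2 + 2×option 4: mass 42, value 98
Best: 101 sci.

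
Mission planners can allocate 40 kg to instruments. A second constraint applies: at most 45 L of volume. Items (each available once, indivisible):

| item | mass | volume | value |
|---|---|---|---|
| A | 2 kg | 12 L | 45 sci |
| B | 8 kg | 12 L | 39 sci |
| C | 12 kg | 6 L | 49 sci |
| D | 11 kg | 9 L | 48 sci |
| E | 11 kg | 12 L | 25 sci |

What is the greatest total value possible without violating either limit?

181 sci

Feasible sets respecting both limits:
- A+B+C+D: mass 33, volume 39, value 181
- A+C+D+E: mass 36, volume 39, value 167
- A+B+C+E: mass 33, volume 42, value 158
Best: 181 sci.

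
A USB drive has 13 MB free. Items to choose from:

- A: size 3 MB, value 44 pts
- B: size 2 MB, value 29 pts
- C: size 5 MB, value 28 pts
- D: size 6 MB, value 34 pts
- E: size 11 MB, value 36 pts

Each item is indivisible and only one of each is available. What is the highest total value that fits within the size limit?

This is a 0/1 knapsack; check combinations near the capacity.
- A+B+D: size 3+2+6=11, value 44+29+34=107
- A+B+C: size 3+2+5=10, value 44+29+28=101
- B+C+D: size 2+5+6=13, value 29+28+34=91
- A+D: size 3+6=9, value 44+34=78
- A+B: size 3+2=5, value 44+29=73
Best: 107 pts.

107 pts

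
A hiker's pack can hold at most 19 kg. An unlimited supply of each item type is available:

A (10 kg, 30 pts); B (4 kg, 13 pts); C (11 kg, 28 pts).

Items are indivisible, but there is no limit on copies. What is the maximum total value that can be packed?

Best value-per-unit is B at 13/4; filling with it alone gives 4×13 = 52.
Optimal mix: 1×A + 2×B → weight 18, value 56.

56 pts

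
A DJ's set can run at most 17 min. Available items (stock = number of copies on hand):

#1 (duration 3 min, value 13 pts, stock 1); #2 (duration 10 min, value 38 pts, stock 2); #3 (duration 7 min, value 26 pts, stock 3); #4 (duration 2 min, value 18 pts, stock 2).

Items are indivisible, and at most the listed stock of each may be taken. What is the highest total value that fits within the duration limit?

87 pts

Top feasible selections:
- 1×#1 + 1×#2 + 2×#4: duration 17, value 87
- 1×#1 + 1×#3 + 2×#4: duration 14, value 75
- 1×#2 + 2×#4: duration 14, value 74
- 2×#3 + 1×#4: duration 16, value 70
Best: 87 pts.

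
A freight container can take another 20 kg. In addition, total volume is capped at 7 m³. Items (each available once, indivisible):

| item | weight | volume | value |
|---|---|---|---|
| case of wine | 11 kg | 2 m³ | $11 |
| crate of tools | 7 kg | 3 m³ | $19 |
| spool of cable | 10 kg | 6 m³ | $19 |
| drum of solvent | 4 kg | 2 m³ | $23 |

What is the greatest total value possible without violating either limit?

$42

Feasible sets respecting both limits:
- crate of tools+drum of solvent: weight 11, volume 5, value 42
- case of wine+drum of solvent: weight 15, volume 4, value 34
- case of wine+crate of tools: weight 18, volume 5, value 30
- drum of solvent: weight 4, volume 2, value 23
Best: $42.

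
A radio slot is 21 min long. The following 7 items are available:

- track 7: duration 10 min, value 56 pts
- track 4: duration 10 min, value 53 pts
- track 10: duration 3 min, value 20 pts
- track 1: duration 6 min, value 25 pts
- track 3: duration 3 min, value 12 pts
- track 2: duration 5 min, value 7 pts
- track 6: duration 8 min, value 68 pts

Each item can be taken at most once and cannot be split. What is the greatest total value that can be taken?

144 pts

Check high-value combinations within 21 min:
- track 7+track 10+track 6: duration 10+3+8=21, value 56+20+68=144
- track 4+track 10+track 6: duration 10+3+8=21, value 53+20+68=141
- track 7+track 3+track 6: duration 10+3+8=21, value 56+12+68=136
Best: 144 pts.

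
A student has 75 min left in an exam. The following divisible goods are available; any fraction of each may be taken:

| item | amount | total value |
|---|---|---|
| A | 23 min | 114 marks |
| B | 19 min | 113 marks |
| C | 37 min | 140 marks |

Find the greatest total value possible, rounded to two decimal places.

351.86

Take in order of value per unit:
- B (113/19 per unit): all 19 → value 113, running total 113.00
- A (114/23 per unit): all 23 → value 114, running total 227.00
- C (140/37 per unit): 33 of 37 → value 33×140/37 = 124.8649, running total 351.86
Total 351.86.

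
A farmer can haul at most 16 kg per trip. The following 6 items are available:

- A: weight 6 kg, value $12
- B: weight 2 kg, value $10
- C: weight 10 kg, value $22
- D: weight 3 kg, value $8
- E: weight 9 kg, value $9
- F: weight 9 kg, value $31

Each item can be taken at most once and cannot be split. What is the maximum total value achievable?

Check high-value combinations within 16 kg:
- B+D+F: weight 2+3+9=14, value 10+8+31=49
- A+F: weight 6+9=15, value 12+31=43
- B+F: weight 2+9=11, value 10+31=41
- B+C+D: weight 2+10+3=15, value 10+22+8=40
Best: $49.

$49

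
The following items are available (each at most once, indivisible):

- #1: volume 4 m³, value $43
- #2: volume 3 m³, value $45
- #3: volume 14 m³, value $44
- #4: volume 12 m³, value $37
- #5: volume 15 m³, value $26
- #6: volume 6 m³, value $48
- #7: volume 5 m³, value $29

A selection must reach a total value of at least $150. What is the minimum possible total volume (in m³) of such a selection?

18

Subsets with value ≥ 150, sorted by total volume:
- #1+#2+#6+#7: volume 18, value 165
- #1+#2+#4+#7: volume 24, value 154
Minimum volume: 18 m³.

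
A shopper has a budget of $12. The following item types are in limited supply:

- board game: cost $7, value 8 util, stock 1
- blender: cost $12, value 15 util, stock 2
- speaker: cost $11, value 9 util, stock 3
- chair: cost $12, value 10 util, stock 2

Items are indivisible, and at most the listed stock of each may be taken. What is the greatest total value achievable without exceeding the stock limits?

15 util

Best selections within cost 12 and stock limits:
- 1×blender: cost 12, value 15
- 1×chair: cost 12, value 10
- 1×speaker: cost 11, value 9
Best: 15 util.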